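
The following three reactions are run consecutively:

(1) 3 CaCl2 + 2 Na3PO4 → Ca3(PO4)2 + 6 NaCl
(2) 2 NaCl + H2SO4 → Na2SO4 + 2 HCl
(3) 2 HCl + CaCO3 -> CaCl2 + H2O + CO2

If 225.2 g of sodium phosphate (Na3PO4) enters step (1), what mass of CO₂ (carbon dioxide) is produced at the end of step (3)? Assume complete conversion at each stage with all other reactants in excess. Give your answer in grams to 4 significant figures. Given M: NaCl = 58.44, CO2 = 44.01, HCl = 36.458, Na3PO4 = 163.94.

90.68 g

n(Na3PO4) = 225.2 / 163.94 = 1.3737 mol.
Reaction (1): Na3PO4→NaCl ratio 2:6 ⇒ n(NaCl) = 4.1210 mol.
Reaction (2): NaCl→HCl ratio 2:2 ⇒ n(HCl) = 4.1210 mol.
Reaction (3): HCl→CO2 ratio 2:1 ⇒ n(CO2) = 2.0605 mol.
Mass of CO2 = 2.0605 × 44.01 = 90.683 g.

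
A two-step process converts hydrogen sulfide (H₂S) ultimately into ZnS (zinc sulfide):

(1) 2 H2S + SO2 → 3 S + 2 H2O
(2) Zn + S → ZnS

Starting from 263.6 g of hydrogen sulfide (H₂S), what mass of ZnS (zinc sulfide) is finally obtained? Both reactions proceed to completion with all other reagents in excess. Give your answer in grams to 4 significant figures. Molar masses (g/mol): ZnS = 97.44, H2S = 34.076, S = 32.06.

n(H2S) = 263.60 / 34.076 = 7.7356 mol.
Step 1 gives a 2:3 ratio of H2S to S, so n(S) = 11.603 mol.
In step 2 the S:ZnS ratio is 1:1, so n(ZnS) = 11.603 mol.
Mass of ZnS = 11.603 × 97.44 = 1130.6 g.

1131 g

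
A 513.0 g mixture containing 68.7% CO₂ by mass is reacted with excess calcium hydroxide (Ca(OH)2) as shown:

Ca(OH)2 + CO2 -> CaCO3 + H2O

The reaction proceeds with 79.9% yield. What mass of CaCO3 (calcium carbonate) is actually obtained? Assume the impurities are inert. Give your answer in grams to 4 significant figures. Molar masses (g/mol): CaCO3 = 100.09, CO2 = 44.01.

Pure CO2 available = 513.0 g × 0.687 = 352.43 g.
n(CO2) = 352.43 g / 44.01 g/mol = 8.0080 mol.
From the equation the CO2:CaCO3 mole ratio is 1:1, so n(CaCO3) = 8.0080 × 1/1 = 8.0080 mol.
Mass of CaCO3 = 8.0080 mol × 100.09 g/mol = 801.52 g.
Actual mass collected = 801.52 g × 0.799 = 640.41 g.

640.4 g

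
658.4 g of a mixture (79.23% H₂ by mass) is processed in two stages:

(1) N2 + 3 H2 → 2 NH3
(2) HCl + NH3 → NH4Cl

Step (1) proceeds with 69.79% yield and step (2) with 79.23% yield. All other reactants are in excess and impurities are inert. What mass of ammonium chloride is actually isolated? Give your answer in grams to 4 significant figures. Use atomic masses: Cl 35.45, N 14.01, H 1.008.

5102 g

Pure H2 = 658.4 × 0.7923 = 521.65 g.
M(H2) = 2(1.008) = 2.016 g/mol.
M(NH4Cl) = 14.01 + 4(1.008) + 35.45 = 53.492 g/mol.
n(H2) = 521.65 / 2.016 = 258.76 mol.
Step 1 (H2:NH3 = 3:2): theoretical n(NH3) = 172.50 mol; at 69.79% yield, n(NH3) = 120.39 mol.
Step 2 (NH3:NH4Cl = 1:1): theoretical n(NH4Cl) = 120.39 mol, so theoretical mass = 120.39 × 53.492 = 6439.9 g.
At 79.23% yield, actual mass of NH4Cl = 6439.9 × 0.7923 = 5102.3 g.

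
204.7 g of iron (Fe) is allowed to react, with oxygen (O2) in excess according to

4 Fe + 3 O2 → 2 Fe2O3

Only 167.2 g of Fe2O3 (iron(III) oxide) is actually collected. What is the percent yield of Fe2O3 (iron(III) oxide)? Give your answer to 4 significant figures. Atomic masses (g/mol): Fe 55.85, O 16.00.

M(Fe) = 55.85 g/mol.
M(Fe2O3) = 2(55.85) + 3(16.00) = 159.70 g/mol.
n(Fe) = 204.70 g / 55.85 g/mol = 3.6652 mol.
From the equation the Fe:Fe2O3 mole ratio is 4:2, so n(Fe2O3) = 3.6652 × 2/4 = 1.8326 mol.
Mass of Fe2O3 = 1.8326 mol × 159.70 g/mol = 292.66 g.
This is the theoretical yield. Percent yield = 167.2 g / 292.66 g × 100% = 57.130%.

57.13 %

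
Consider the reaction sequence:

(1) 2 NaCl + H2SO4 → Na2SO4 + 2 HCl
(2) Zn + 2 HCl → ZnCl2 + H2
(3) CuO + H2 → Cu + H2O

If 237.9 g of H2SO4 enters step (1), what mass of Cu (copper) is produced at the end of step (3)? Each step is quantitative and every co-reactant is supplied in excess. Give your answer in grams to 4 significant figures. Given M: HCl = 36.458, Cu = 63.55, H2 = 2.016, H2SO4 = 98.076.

154.2 g

n(H2SO4) = 237.9 / 98.076 = 2.4257 mol.
Reaction (1): H2SO4→HCl ratio 1:2 ⇒ n(HCl) = 4.8513 mol.
Reaction (2): HCl→H2 ratio 2:1 ⇒ n(H2) = 2.4257 mol.
Reaction (3): H2→Cu ratio 1:1 ⇒ n(Cu) = 2.4257 mol.
Mass of Cu = 2.4257 × 63.55 = 154.15 g.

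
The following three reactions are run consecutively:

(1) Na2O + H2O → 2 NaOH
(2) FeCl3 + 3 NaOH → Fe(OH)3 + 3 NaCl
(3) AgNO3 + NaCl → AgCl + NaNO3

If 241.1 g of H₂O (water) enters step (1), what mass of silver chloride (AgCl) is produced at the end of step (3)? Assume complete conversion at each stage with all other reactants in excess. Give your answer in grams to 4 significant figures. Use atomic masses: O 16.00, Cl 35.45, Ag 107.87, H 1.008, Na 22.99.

3836 g

M(H2O) = 2(1.008) + 16.00 = 18.016 g/mol.
M(AgCl) = 107.87 + 35.45 = 143.32 g/mol.
n(H2O) = 241.1 / 18.016 = 13.383 mol.
Reaction (1): H2O→NaOH ratio 1:2 ⇒ n(NaOH) = 26.765 mol.
Reaction (2): NaOH→NaCl ratio 3:3 ⇒ n(NaCl) = 26.765 mol.
Reaction (3): NaCl→AgCl ratio 1:1 ⇒ n(AgCl) = 26.765 mol.
Mass of AgCl = 26.765 × 143.32 = 3836.0 g.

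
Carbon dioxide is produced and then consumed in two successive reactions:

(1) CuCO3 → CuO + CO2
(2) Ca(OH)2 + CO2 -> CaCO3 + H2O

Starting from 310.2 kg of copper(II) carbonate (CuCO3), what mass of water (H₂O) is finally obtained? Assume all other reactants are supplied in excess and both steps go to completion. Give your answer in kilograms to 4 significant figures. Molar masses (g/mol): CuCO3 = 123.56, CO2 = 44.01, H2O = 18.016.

310.2 kg = 310200 g.
n(CuCO3) = 310200 / 123.56 = 2510.5 mol.
Step 1 gives a 1:1 ratio of CuCO3 to CO2, so n(CO2) = 2510.5 mol.
In step 2 the CO2:H2O ratio is 1:1, so n(H2O) = 2510.5 mol.
Mass of H2O = 2510.5 × 18.016 = 45230 g = 45.23 kg.

45.23 kg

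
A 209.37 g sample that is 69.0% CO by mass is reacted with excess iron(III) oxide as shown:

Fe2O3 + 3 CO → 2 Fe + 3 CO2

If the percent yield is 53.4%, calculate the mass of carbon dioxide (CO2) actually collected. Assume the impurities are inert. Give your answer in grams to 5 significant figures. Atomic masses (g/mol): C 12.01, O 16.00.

Pure CO available = 209.37 g × 0.690 = 144.465 g.
M(CO) = 12.01 + 16.00 = 28.01 g/mol.
M(CO2) = 12.01 + 2(16.00) = 44.01 g/mol.
n(CO) = 144.465 g / 28.01 g/mol = 5.15763 mol.
From the equation the CO:CO2 mole ratio is 3:3, so n(CO2) = 5.15763 × 3/3 = 5.15763 mol.
Mass of CO2 = 5.15763 mol × 44.01 g/mol = 226.987 g.
Actual mass collected = 226.987 g × 0.534 = 121.211 g.

121.21 g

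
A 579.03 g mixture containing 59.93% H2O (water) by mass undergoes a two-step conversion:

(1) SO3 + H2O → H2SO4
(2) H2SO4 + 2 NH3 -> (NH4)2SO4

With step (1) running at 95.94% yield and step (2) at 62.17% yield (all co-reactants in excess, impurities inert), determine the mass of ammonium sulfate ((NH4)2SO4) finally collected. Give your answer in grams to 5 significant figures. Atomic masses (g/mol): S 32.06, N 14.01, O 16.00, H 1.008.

Pure H2O = 579.03 × 0.5993 = 347.013 g.
M(H2O) = 2(1.008) + 16.00 = 18.016 g/mol.
M((NH4)2SO4) = 2(14.01) + 8(1.008) + 32.06 + 4(16.00) = 132.144 g/mol.
n(H2O) = 347.013 / 18.016 = 19.2614 mol.
Step 1 (H2O:H2SO4 = 1:1): theoretical n(H2SO4) = 19.2614 mol; at 95.94% yield, n(H2SO4) = 18.4793 mol.
Step 2 (H2SO4:(NH4)2SO4 = 1:1): theoretical n((NH4)2SO4) = 18.4793 mol, so theoretical mass = 18.4793 × 132.144 = 2441.94 g.
At 62.17% yield, actual mass of (NH4)2SO4 = 2441.94 × 0.6217 = 1518.15 g.

1518.2 g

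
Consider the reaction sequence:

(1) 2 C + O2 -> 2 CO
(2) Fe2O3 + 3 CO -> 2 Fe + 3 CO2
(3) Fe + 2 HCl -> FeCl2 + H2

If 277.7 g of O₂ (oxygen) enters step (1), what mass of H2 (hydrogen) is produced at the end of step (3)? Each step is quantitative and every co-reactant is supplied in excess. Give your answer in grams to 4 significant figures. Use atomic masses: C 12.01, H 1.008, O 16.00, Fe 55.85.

M(O2) = 2(16.00) = 32.00 g/mol.
M(H2) = 2(1.008) = 2.016 g/mol.
n(O2) = 277.7 / 32.00 = 8.6781 mol.
Reaction (1): O2→CO ratio 1:2 ⇒ n(CO) = 17.356 mol.
Reaction (2): CO→Fe ratio 3:2 ⇒ n(Fe) = 11.571 mol.
Reaction (3): Fe→H2 ratio 1:1 ⇒ n(H2) = 11.571 mol.
Mass of H2 = 11.571 × 2.016 = 23.327 g.

23.33 g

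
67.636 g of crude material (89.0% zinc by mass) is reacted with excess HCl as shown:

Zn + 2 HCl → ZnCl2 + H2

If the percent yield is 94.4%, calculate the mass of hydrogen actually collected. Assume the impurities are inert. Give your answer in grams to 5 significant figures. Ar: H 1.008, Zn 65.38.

Pure Zn available = 67.636 g × 0.890 = 60.1960 g.
M(Zn) = 65.38 g/mol.
M(H2) = 2(1.008) = 2.016 g/mol.
n(Zn) = 60.1960 g / 65.38 g/mol = 0.920710 mol.
From the equation the Zn:H2 mole ratio is 1:1, so n(H2) = 0.920710 × 1/1 = 0.920710 mol.
Mass of H2 = 0.920710 mol × 2.016 g/mol = 1.85615 g.
Actual mass collected = 1.85615 g × 0.944 = 1.75221 g.

1.7522 g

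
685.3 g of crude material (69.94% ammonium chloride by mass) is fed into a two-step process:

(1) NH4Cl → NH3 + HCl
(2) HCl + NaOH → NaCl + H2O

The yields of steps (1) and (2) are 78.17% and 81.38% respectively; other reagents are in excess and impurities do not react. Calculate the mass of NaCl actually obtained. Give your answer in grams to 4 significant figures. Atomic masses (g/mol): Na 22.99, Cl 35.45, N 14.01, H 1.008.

333.1 g

Pure NH4Cl = 685.3 × 0.6994 = 479.30 g.
M(NH4Cl) = 14.01 + 4(1.008) + 35.45 = 53.492 g/mol.
M(NaCl) = 22.99 + 35.45 = 58.44 g/mol.
n(NH4Cl) = 479.30 / 53.492 = 8.9602 mol.
Step 1 (NH4Cl:HCl = 1:1): theoretical n(HCl) = 8.9602 mol; at 78.17% yield, n(HCl) = 7.0042 mol.
Step 2 (HCl:NaCl = 1:1): theoretical n(NaCl) = 7.0042 mol, so theoretical mass = 7.0042 × 58.44 = 409.32 g.
At 81.38% yield, actual mass of NaCl = 409.32 × 0.8138 = 333.11 g.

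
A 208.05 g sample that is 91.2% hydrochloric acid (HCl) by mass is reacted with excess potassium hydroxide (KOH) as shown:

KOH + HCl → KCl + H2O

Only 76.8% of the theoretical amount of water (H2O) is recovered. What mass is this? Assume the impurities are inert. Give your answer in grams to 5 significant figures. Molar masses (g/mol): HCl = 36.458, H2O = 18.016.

72.009 g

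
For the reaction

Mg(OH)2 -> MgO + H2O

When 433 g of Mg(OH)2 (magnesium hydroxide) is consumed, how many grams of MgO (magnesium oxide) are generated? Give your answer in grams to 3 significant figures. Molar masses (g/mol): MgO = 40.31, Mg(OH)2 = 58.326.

299 g

n(Mg(OH)2) = 433.0 g / 58.326 g/mol = 7.424 mol.
From the equation the Mg(OH)2:MgO mole ratio is 1:1, so n(MgO) = 7.424 × 1/1 = 7.424 mol.
Mass of MgO = 7.424 mol × 40.31 g/mol = 299.3 g.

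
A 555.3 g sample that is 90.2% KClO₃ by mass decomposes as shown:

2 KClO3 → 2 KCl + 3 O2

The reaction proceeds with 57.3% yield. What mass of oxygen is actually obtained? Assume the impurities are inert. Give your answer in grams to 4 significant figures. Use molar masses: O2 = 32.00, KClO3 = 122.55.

112.4 g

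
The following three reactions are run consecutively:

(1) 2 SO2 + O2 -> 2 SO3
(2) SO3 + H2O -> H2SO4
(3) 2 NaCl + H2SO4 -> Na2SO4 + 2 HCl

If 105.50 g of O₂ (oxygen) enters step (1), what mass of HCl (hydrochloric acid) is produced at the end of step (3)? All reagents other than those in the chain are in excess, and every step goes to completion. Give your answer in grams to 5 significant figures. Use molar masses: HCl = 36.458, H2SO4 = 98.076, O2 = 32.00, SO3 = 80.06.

480.79 g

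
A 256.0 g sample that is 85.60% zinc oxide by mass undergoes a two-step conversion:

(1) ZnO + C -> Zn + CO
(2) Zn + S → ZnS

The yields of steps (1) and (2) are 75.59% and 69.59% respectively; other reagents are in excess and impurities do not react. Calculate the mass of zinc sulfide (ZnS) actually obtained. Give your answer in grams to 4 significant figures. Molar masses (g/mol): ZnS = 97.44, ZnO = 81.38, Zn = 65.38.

Pure ZnO = 256.0 × 0.8560 = 219.14 g.
n(ZnO) = 219.14 / 81.38 = 2.6928 mol.
Step 1 (ZnO:Zn = 1:1): theoretical n(Zn) = 2.6928 mol; at 75.59% yield, n(Zn) = 2.0354 mol.
Step 2 (Zn:ZnS = 1:1): theoretical n(ZnS) = 2.0354 mol, so theoretical mass = 2.0354 × 97.44 = 198.33 g.
At 69.59% yield, actual mass of ZnS = 198.33 × 0.6959 = 138.02 g.

138.0 g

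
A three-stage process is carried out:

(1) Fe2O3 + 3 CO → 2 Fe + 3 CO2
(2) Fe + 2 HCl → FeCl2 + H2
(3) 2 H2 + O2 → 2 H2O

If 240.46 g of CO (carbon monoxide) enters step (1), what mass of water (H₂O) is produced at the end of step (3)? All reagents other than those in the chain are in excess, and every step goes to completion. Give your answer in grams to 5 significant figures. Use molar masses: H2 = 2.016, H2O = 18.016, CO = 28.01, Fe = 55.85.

103.11 g

n(CO) = 240.46 / 28.01 = 8.58479 mol.
Reaction (1): CO→Fe ratio 3:2 ⇒ n(Fe) = 5.72319 mol.
Reaction (2): Fe→H2 ratio 1:1 ⇒ n(H2) = 5.72319 mol.
Reaction (3): H2→H2O ratio 2:2 ⇒ n(H2O) = 5.72319 mol.
Mass of H2O = 5.72319 × 18.016 = 103.109 g.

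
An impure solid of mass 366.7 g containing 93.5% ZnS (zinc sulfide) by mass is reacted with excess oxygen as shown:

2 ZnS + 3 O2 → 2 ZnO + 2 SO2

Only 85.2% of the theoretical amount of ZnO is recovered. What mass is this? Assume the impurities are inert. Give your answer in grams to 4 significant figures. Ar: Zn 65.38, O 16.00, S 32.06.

244.0 g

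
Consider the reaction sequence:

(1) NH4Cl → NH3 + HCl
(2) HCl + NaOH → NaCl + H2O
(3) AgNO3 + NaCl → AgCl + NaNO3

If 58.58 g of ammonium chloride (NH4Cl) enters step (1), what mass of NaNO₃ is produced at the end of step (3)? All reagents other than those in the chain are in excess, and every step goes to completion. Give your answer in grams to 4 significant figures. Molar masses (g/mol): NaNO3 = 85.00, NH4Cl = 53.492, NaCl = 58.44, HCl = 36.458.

n(NH4Cl) = 58.58 / 53.492 = 1.0951 mol.
Reaction (1): NH4Cl→HCl ratio 1:1 ⇒ n(HCl) = 1.0951 mol.
Reaction (2): HCl→NaCl ratio 1:1 ⇒ n(NaCl) = 1.0951 mol.
Reaction (3): NaCl→NaNO3 ratio 1:1 ⇒ n(NaNO3) = 1.0951 mol.
Mass of NaNO3 = 1.0951 × 85.00 = 93.085 g.

93.08 g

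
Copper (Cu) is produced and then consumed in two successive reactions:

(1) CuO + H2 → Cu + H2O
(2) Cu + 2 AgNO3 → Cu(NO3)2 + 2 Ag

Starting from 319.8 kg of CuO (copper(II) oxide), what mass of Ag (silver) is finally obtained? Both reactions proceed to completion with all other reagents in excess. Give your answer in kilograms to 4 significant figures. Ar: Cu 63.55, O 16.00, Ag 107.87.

867.3 kg

M(CuO) = 63.55 + 16.00 = 79.55 g/mol.
M(Ag) = 107.87 g/mol.
319.8 kg = 319800 g.
n(CuO) = 319800 / 79.55 = 4020.1 mol.
Step 1 gives a 1:1 ratio of CuO to Cu, so n(Cu) = 4020.1 mol.
In step 2 the Cu:Ag ratio is 1:2, so n(Ag) = 8040.2 mol.
Mass of Ag = 8040.2 × 107.87 = 867300 g = 867.3 kg.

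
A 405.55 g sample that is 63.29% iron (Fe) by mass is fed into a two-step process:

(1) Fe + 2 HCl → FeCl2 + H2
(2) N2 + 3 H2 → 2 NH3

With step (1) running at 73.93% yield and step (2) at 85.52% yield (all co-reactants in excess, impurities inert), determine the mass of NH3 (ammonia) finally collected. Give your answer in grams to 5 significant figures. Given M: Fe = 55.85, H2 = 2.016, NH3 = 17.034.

Pure Fe = 405.55 × 0.6329 = 256.673 g.
n(Fe) = 256.673 / 55.85 = 4.59575 mol.
Step 1 (Fe:H2 = 1:1): theoretical n(H2) = 4.59575 mol; at 73.93% yield, n(H2) = 3.39764 mol.
Step 2 (H2:NH3 = 3:2): theoretical n(NH3) = 2.26509 mol, so theoretical mass = 2.26509 × 17.034 = 38.5836 g.
At 85.52% yield, actual mass of NH3 = 38.5836 × 0.8552 = 32.9967 g.

32.997 g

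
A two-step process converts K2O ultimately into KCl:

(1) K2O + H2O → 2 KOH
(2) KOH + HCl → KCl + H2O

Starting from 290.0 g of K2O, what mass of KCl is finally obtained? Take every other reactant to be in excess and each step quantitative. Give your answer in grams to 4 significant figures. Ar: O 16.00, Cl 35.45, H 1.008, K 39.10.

459.0 g

M(K2O) = 2(39.10) + 16.00 = 94.20 g/mol.
M(KCl) = 39.10 + 35.45 = 74.55 g/mol.
n(K2O) = 290.00 / 94.20 = 3.0786 mol.
Step 1 gives a 1:2 ratio of K2O to KOH, so n(KOH) = 6.1571 mol.
In step 2 the KOH:KCl ratio is 1:1, so n(KCl) = 6.1571 mol.
Mass of KCl = 6.1571 × 74.55 = 459.01 g.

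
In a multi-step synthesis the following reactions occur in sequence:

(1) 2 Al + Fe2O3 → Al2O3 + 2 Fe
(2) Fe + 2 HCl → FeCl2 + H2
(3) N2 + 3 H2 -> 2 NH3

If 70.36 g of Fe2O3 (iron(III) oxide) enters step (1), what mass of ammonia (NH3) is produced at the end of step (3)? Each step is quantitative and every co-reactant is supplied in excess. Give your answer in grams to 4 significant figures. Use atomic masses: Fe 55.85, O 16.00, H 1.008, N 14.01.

M(Fe2O3) = 2(55.85) + 3(16.00) = 159.70 g/mol.
M(NH3) = 14.01 + 3(1.008) = 17.034 g/mol.
n(Fe2O3) = 70.36 / 159.70 = 0.44058 mol.
Reaction (1): Fe2O3→Fe ratio 1:2 ⇒ n(Fe) = 0.88115 mol.
Reaction (2): Fe→H2 ratio 1:1 ⇒ n(H2) = 0.88115 mol.
Reaction (3): H2→NH3 ratio 3:2 ⇒ n(NH3) = 0.58743 mol.
Mass of NH3 = 0.58743 × 17.034 = 10.006 g.

10.01 g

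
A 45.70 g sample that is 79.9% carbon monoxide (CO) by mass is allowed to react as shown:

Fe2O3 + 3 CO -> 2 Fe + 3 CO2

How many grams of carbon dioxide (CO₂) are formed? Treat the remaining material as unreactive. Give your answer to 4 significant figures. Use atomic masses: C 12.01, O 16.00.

57.37 g

Mass of pure CO = 45.70 g × 0.799 = 36.514 g.
M(CO) = 12.01 + 16.00 = 28.01 g/mol.
M(CO2) = 12.01 + 2(16.00) = 44.01 g/mol.
n(CO) = 36.514 g / 28.01 g/mol = 1.3036 mol.
From the equation the CO:CO2 mole ratio is 3:3, so n(CO2) = 1.3036 × 3/3 = 1.3036 mol.
Mass of CO2 = 1.3036 mol × 44.01 g/mol = 57.372 g.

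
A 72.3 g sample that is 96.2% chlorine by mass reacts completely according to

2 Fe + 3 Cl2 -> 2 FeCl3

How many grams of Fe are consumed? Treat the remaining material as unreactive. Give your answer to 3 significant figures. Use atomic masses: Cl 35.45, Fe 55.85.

Mass of pure Cl2 = 72.3 g × 0.962 = 69.55 g.
M(Cl2) = 2(35.45) = 70.90 g/mol.
M(Fe) = 55.85 g/mol.
n(Cl2) = 69.55 g / 70.90 g/mol = 0.9810 mol.
From the equation the Cl2:Fe mole ratio is 3:2, so n(Fe) = 0.9810 × 2/3 = 0.6540 mol.
Mass of Fe = 0.6540 mol × 55.85 g/mol = 36.53 g.

36.5 g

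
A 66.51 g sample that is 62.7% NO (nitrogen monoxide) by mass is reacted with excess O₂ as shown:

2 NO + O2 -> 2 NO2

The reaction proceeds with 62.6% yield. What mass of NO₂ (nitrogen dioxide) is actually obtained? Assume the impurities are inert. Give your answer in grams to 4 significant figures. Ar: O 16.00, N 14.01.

40.02 g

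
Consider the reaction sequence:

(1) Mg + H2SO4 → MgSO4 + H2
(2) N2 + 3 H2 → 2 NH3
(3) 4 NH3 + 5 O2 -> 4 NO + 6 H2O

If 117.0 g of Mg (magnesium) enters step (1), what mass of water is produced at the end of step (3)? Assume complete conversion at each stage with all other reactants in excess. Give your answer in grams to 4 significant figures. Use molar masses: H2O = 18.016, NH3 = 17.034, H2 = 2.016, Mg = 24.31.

86.71 g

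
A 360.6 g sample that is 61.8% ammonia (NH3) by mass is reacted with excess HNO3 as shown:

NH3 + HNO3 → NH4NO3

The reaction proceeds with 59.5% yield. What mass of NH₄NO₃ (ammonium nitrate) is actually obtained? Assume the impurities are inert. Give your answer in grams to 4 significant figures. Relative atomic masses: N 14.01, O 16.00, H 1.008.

623.1 g

Pure NH3 available = 360.6 g × 0.618 = 222.85 g.
M(NH3) = 14.01 + 3(1.008) = 17.034 g/mol.
M(NH4NO3) = 2(14.01) + 4(1.008) + 3(16.00) = 80.052 g/mol.
n(NH3) = 222.85 g / 17.034 g/mol = 13.083 mol.
From the equation the NH3:NH4NO3 mole ratio is 1:1, so n(NH4NO3) = 13.083 × 1/1 = 13.083 mol.
Mass of NH4NO3 = 13.083 mol × 80.052 g/mol = 1047.3 g.
Actual mass collected = 1047.3 g × 0.595 = 623.14 g.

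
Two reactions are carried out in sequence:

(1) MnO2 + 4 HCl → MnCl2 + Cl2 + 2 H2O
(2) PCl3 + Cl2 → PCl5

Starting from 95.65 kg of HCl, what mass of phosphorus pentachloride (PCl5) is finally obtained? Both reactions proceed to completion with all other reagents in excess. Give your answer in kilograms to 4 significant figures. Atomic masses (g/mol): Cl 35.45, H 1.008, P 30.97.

136.6 kg

M(HCl) = 1.008 + 35.45 = 36.458 g/mol.
M(PCl5) = 30.97 + 5(35.45) = 208.22 g/mol.
95.65 kg = 95650 g.
n(HCl) = 95650 / 36.458 = 2623.6 mol.
Step 1 gives a 4:1 ratio of HCl to Cl2, so n(Cl2) = 655.89 mol.
In step 2 the Cl2:PCl5 ratio is 1:1, so n(PCl5) = 655.89 mol.
Mass of PCl5 = 655.89 × 208.22 = 136570 g = 136.6 kg.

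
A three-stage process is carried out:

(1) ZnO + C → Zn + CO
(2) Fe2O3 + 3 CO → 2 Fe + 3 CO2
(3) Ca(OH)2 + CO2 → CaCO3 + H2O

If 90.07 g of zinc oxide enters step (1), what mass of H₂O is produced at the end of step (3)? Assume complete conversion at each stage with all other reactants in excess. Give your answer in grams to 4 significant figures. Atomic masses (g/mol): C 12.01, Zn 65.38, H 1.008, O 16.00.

M(ZnO) = 65.38 + 16.00 = 81.38 g/mol.
M(H2O) = 2(1.008) + 16.00 = 18.016 g/mol.
n(ZnO) = 90.07 / 81.38 = 1.1068 mol.
Reaction (1): ZnO→CO ratio 1:1 ⇒ n(CO) = 1.1068 mol.
Reaction (2): CO→CO2 ratio 3:3 ⇒ n(CO2) = 1.1068 mol.
Reaction (3): CO2→H2O ratio 1:1 ⇒ n(H2O) = 1.1068 mol.
Mass of H2O = 1.1068 × 18.016 = 19.940 g.

19.94 g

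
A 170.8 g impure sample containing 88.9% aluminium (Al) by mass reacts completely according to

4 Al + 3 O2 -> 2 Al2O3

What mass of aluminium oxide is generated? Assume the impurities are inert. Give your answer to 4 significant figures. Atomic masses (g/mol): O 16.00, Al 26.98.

286.9 g

Mass of pure Al = 170.8 g × 0.889 = 151.84 g.
M(Al) = 26.98 g/mol.
M(Al2O3) = 2(26.98) + 3(16.00) = 101.96 g/mol.
n(Al) = 151.84 g / 26.98 g/mol = 5.6279 mol.
From the equation the Al:Al2O3 mole ratio is 4:2, so n(Al2O3) = 5.6279 × 2/4 = 2.8140 mol.
Mass of Al2O3 = 2.8140 mol × 101.96 g/mol = 286.91 g.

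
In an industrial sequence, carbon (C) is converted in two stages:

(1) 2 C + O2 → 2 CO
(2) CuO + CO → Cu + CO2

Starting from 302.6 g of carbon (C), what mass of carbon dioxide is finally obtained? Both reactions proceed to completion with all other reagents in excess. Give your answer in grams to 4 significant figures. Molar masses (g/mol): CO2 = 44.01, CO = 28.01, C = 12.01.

n(C) = 302.60 / 12.01 = 25.196 mol.
Step 1 gives a 2:2 ratio of C to CO, so n(CO) = 25.196 mol.
In step 2 the CO:CO2 ratio is 1:1, so n(CO2) = 25.196 mol.
Mass of CO2 = 25.196 × 44.01 = 1108.9 g.

1109 g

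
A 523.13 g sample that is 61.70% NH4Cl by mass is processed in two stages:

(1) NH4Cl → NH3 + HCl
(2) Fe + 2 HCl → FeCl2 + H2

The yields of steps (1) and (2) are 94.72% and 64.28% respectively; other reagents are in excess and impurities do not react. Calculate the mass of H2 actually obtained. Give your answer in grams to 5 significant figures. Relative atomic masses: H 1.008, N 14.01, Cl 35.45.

Pure NH4Cl = 523.13 × 0.6170 = 322.771 g.
M(NH4Cl) = 14.01 + 4(1.008) + 35.45 = 53.492 g/mol.
M(H2) = 2(1.008) = 2.016 g/mol.
n(NH4Cl) = 322.771 / 53.492 = 6.03401 mol.
Step 1 (NH4Cl:HCl = 1:1): theoretical n(HCl) = 6.03401 mol; at 94.72% yield, n(HCl) = 5.71541 mol.
Step 2 (HCl:H2 = 2:1): theoretical n(H2) = 2.85771 mol, so theoretical mass = 2.85771 × 2.016 = 5.76114 g.
At 64.28% yield, actual mass of H2 = 5.76114 × 0.6428 = 3.70326 g.

3.7033 g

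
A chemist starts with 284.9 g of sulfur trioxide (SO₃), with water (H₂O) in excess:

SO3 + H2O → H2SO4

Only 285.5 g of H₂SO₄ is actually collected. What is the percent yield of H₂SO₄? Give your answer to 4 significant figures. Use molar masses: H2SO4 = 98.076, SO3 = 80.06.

n(SO3) = 284.90 g / 80.06 g/mol = 3.5586 mol.
From the equation the SO3:H2SO4 mole ratio is 1:1, so n(H2SO4) = 3.5586 × 1/1 = 3.5586 mol.
Mass of H2SO4 = 3.5586 mol × 98.076 g/mol = 349.01 g.
This is the theoretical yield. Percent yield = 285.5 g / 349.01 g × 100% = 81.802%.

81.80 %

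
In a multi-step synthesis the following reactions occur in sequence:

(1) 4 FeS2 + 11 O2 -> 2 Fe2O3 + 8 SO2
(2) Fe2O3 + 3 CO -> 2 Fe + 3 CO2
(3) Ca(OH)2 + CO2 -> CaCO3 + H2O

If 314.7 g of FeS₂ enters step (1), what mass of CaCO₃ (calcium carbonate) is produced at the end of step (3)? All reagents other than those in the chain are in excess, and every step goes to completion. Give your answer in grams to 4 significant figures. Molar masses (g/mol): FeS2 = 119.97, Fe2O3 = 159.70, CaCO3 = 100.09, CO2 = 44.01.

n(FeS2) = 314.7 / 119.97 = 2.6232 mol.
Reaction (1): FeS2→Fe2O3 ratio 4:2 ⇒ n(Fe2O3) = 1.3116 mol.
Reaction (2): Fe2O3→CO2 ratio 1:3 ⇒ n(CO2) = 3.9347 mol.
Reaction (3): CO2→CaCO3 ratio 1:1 ⇒ n(CaCO3) = 3.9347 mol.
Mass of CaCO3 = 3.9347 × 100.09 = 393.83 g.

393.8 g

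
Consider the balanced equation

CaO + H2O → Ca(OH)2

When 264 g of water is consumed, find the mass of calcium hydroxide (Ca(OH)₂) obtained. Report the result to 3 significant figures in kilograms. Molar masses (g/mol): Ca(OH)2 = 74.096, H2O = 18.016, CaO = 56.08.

n(H2O) = 264.0 g / 18.016 g/mol = 14.65 mol.
From the equation the H2O:Ca(OH)2 mole ratio is 1:1, so n(Ca(OH)2) = 14.65 × 1/1 = 14.65 mol.
Mass of Ca(OH)2 = 14.65 mol × 74.096 g/mol = 1086 g.
Converting to kg: 1086 g = 1.09 kg.

1.09 kg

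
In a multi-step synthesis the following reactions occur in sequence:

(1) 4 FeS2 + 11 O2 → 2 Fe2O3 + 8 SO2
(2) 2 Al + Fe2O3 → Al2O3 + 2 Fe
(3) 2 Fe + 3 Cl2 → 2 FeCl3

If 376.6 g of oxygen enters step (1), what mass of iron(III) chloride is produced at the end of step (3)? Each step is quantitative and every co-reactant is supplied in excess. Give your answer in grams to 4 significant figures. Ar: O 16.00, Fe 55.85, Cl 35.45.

M(O2) = 2(16.00) = 32.00 g/mol.
M(FeCl3) = 55.85 + 3(35.45) = 162.20 g/mol.
n(O2) = 376.6 / 32.00 = 11.769 mol.
Reaction (1): O2→Fe2O3 ratio 11:2 ⇒ n(Fe2O3) = 2.1398 mol.
Reaction (2): Fe2O3→Fe ratio 1:2 ⇒ n(Fe) = 4.2795 mol.
Reaction (3): Fe→FeCl3 ratio 2:2 ⇒ n(FeCl3) = 4.2795 mol.
Mass of FeCl3 = 4.2795 × 162.20 = 694.14 g.

694.1 g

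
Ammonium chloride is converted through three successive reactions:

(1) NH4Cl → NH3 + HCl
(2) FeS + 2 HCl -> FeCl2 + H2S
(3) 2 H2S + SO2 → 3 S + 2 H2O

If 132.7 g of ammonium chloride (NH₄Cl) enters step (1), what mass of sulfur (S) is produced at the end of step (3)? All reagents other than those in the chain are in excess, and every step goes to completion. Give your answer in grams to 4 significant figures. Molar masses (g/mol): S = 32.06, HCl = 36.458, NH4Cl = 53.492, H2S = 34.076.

59.65 g

n(NH4Cl) = 132.7 / 53.492 = 2.4807 mol.
Reaction (1): NH4Cl→HCl ratio 1:1 ⇒ n(HCl) = 2.4807 mol.
Reaction (2): HCl→H2S ratio 2:1 ⇒ n(H2S) = 1.2404 mol.
Reaction (3): H2S→S ratio 2:3 ⇒ n(S) = 1.8606 mol.
Mass of S = 1.8606 × 32.06 = 59.650 g.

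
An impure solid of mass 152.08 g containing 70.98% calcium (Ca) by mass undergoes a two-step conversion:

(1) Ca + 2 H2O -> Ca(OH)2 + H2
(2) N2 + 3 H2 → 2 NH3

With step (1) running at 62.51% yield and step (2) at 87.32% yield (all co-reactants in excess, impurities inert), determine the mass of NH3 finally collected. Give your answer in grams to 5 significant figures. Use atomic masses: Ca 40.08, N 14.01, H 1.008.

Pure Ca = 152.08 × 0.7098 = 107.946 g.
M(Ca) = 40.08 g/mol.
M(NH3) = 14.01 + 3(1.008) = 17.034 g/mol.
n(Ca) = 107.946 / 40.08 = 2.69327 mol.
Step 1 (Ca:H2 = 1:1): theoretical n(H2) = 2.69327 mol; at 62.51% yield, n(H2) = 1.68356 mol.
Step 2 (H2:NH3 = 3:2): theoretical n(NH3) = 1.12238 mol, so theoretical mass = 1.12238 × 17.034 = 19.1186 g.
At 87.32% yield, actual mass of NH3 = 19.1186 × 0.8732 = 16.6943 g.

16.694 g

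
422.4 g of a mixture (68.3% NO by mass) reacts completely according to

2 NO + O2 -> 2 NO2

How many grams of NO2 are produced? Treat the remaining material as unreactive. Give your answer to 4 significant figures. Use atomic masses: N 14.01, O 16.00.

Mass of pure NO = 422.4 g × 0.683 = 288.50 g.
M(NO) = 14.01 + 16.00 = 30.01 g/mol.
M(NO2) = 14.01 + 2(16.00) = 46.01 g/mol.
n(NO) = 288.50 g / 30.01 g/mol = 9.6134 mol.
From the equation the NO:NO2 mole ratio is 2:2, so n(NO2) = 9.6134 × 2/2 = 9.6134 mol.
Mass of NO2 = 9.6134 mol × 46.01 g/mol = 442.31 g.

442.3 g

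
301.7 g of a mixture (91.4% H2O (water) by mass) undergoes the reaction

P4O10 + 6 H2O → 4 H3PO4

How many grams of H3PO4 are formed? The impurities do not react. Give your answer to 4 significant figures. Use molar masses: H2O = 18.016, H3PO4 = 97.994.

Mass of pure H2O = 301.7 g × 0.914 = 275.75 g.
n(H2O) = 275.75 g / 18.016 g/mol = 15.306 mol.
From the equation the H2O:H3PO4 mole ratio is 6:4, so n(H3PO4) = 15.306 × 4/6 = 10.204 mol.
Mass of H3PO4 = 10.204 mol × 97.994 g/mol = 999.93 g.

999.9 g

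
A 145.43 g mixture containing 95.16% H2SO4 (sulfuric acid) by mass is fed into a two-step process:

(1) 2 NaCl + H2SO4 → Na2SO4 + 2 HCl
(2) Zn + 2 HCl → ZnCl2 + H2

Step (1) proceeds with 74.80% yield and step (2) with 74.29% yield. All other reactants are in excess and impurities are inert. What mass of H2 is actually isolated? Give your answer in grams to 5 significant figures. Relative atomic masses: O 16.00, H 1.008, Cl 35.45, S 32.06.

1.5808 g

Pure H2SO4 = 145.43 × 0.9516 = 138.391 g.
M(H2SO4) = 2(1.008) + 32.06 + 4(16.00) = 98.076 g/mol.
M(H2) = 2(1.008) = 2.016 g/mol.
n(H2SO4) = 138.391 / 98.076 = 1.41106 mol.
Step 1 (H2SO4:HCl = 1:2): theoretical n(HCl) = 2.82212 mol; at 74.80% yield, n(HCl) = 2.11095 mol.
Step 2 (HCl:H2 = 2:1): theoretical n(H2) = 1.05547 mol, so theoretical mass = 1.05547 × 2.016 = 2.12783 g.
At 74.29% yield, actual mass of H2 = 2.12783 × 0.7429 = 1.58077 g.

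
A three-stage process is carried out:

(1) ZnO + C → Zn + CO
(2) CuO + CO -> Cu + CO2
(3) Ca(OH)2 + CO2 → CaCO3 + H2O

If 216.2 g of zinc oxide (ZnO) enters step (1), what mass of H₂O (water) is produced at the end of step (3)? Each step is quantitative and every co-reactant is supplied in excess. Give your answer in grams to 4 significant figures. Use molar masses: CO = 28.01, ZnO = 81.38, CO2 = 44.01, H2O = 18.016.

n(ZnO) = 216.2 / 81.38 = 2.6567 mol.
Reaction (1): ZnO→CO ratio 1:1 ⇒ n(CO) = 2.6567 mol.
Reaction (2): CO→CO2 ratio 1:1 ⇒ n(CO2) = 2.6567 mol.
Reaction (3): CO2→H2O ratio 1:1 ⇒ n(H2O) = 2.6567 mol.
Mass of H2O = 2.6567 × 18.016 = 47.863 g.

47.86 g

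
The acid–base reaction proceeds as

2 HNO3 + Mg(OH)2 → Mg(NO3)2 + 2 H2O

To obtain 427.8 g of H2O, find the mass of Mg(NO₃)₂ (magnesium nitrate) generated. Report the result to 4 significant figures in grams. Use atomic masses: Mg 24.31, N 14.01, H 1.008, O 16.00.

M(H2O) = 2(1.008) + 16.00 = 18.016 g/mol.
M(Mg(NO3)2) = 24.31 + 2(14.01) + 6(16.00) = 148.33 g/mol.
n(H2O) = 427.80 g / 18.016 g/mol = 23.746 mol.
From the equation the H2O:Mg(NO3)2 mole ratio is 2:1, so n(Mg(NO3)2) = 23.746 × 1/2 = 11.873 mol.
Mass of Mg(NO3)2 = 11.873 mol × 148.33 g/mol = 1761.1 g.

1761 g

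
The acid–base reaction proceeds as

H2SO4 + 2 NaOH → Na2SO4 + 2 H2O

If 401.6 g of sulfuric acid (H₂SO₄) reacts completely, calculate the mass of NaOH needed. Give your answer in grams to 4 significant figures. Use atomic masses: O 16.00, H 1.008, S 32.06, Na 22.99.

327.6 g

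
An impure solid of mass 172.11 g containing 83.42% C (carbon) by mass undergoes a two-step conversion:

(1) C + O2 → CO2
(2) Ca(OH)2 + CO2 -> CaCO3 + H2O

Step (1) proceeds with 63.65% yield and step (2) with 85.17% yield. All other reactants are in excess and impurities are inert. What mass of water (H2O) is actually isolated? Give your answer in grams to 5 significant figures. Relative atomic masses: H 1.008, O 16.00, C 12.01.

Pure C = 172.11 × 0.8342 = 143.574 g.
M(C) = 12.01 g/mol.
M(H2O) = 2(1.008) + 16.00 = 18.016 g/mol.
n(C) = 143.574 / 12.01 = 11.9546 mol.
Step 1 (C:CO2 = 1:1): theoretical n(CO2) = 11.9546 mol; at 63.65% yield, n(CO2) = 7.60907 mol.
Step 2 (CO2:H2O = 1:1): theoretical n(H2O) = 7.60907 mol, so theoretical mass = 7.60907 × 18.016 = 137.085 g.
At 85.17% yield, actual mass of H2O = 137.085 × 0.8517 = 116.755 g.

116.76 g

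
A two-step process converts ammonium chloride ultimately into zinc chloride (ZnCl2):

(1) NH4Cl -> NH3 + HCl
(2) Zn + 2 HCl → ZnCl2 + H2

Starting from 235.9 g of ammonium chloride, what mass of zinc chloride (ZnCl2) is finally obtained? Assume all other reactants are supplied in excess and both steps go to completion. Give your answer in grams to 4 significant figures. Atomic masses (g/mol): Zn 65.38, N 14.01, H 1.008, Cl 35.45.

300.5 g

M(NH4Cl) = 14.01 + 4(1.008) + 35.45 = 53.492 g/mol.
M(ZnCl2) = 65.38 + 2(35.45) = 136.28 g/mol.
n(NH4Cl) = 235.90 / 53.492 = 4.4100 mol.
Step 1 gives a 1:1 ratio of NH4Cl to HCl, so n(HCl) = 4.4100 mol.
In step 2 the HCl:ZnCl2 ratio is 2:1, so n(ZnCl2) = 2.2050 mol.
Mass of ZnCl2 = 2.2050 × 136.28 = 300.50 g.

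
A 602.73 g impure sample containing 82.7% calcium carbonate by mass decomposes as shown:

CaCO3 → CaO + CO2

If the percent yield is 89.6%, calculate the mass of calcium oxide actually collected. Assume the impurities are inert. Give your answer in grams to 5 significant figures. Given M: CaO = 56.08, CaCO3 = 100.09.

250.24 g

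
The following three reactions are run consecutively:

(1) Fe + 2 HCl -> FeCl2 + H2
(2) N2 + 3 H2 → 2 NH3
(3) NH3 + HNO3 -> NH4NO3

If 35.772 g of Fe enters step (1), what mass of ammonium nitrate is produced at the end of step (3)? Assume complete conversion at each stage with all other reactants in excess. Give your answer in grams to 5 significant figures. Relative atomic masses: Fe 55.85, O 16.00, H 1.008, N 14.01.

M(Fe) = 55.85 g/mol.
M(NH4NO3) = 2(14.01) + 4(1.008) + 3(16.00) = 80.052 g/mol.
n(Fe) = 35.772 / 55.85 = 0.640501 mol.
Reaction (1): Fe→H2 ratio 1:1 ⇒ n(H2) = 0.640501 mol.
Reaction (2): H2→NH3 ratio 3:2 ⇒ n(NH3) = 0.427001 mol.
Reaction (3): NH3→NH4NO3 ratio 1:1 ⇒ n(NH4NO3) = 0.427001 mol.
Mass of NH4NO3 = 0.427001 × 80.052 = 34.1823 g.

34.182 g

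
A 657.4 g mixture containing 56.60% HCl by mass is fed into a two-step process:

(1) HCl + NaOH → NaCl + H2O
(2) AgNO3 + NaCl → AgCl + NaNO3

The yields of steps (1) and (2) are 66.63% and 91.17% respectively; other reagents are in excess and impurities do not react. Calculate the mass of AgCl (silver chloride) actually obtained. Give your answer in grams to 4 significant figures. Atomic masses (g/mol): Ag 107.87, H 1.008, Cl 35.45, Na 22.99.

888.5 g

Pure HCl = 657.4 × 0.5660 = 372.09 g.
M(HCl) = 1.008 + 35.45 = 36.458 g/mol.
M(AgCl) = 107.87 + 35.45 = 143.32 g/mol.
n(HCl) = 372.09 / 36.458 = 10.206 mol.
Step 1 (HCl:NaCl = 1:1): theoretical n(NaCl) = 10.206 mol; at 66.63% yield, n(NaCl) = 6.8002 mol.
Step 2 (NaCl:AgCl = 1:1): theoretical n(AgCl) = 6.8002 mol, so theoretical mass = 6.8002 × 143.32 = 974.61 g.
At 91.17% yield, actual mass of AgCl = 974.61 × 0.9117 = 888.55 g.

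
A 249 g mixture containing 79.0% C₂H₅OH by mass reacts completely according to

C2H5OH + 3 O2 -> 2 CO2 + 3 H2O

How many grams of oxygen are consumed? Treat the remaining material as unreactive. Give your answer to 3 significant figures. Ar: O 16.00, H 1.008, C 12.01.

410 g

Mass of pure C2H5OH = 249 g × 0.790 = 196.7 g.
M(C2H5OH) = 2(12.01) + 6(1.008) + 16.00 = 46.068 g/mol.
M(O2) = 2(16.00) = 32.00 g/mol.
n(C2H5OH) = 196.7 g / 46.068 g/mol = 4.270 mol.
From the equation the C2H5OH:O2 mole ratio is 1:3, so n(O2) = 4.270 × 3/1 = 12.81 mol.
Mass of O2 = 12.81 mol × 32.00 g/mol = 409.9 g.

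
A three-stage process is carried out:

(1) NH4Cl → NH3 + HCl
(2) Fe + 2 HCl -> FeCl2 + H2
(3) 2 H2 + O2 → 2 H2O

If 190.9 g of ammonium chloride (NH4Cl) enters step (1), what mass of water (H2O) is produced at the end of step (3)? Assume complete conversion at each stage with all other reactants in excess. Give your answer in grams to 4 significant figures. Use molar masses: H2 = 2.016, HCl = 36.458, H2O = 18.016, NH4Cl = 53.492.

32.15 g

n(NH4Cl) = 190.9 / 53.492 = 3.5688 mol.
Reaction (1): NH4Cl→HCl ratio 1:1 ⇒ n(HCl) = 3.5688 mol.
Reaction (2): HCl→H2 ratio 2:1 ⇒ n(H2) = 1.7844 mol.
Reaction (3): H2→H2O ratio 2:2 ⇒ n(H2O) = 1.7844 mol.
Mass of H2O = 1.7844 × 18.016 = 32.147 g.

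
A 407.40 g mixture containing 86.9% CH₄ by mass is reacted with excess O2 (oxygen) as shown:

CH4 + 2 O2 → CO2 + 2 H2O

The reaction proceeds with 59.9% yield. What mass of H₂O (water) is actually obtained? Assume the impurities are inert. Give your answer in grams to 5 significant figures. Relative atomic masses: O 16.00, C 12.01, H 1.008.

476.32 g

Pure CH4 available = 407.40 g × 0.869 = 354.031 g.
M(CH4) = 12.01 + 4(1.008) = 16.042 g/mol.
M(H2O) = 2(1.008) + 16.00 = 18.016 g/mol.
n(CH4) = 354.031 g / 16.042 g/mol = 22.0690 mol.
From the equation the CH4:H2O mole ratio is 1:2, so n(H2O) = 22.0690 × 2/1 = 44.1380 mol.
Mass of H2O = 44.1380 mol × 18.016 g/mol = 795.190 g.
Actual mass collected = 795.190 g × 0.599 = 476.319 g.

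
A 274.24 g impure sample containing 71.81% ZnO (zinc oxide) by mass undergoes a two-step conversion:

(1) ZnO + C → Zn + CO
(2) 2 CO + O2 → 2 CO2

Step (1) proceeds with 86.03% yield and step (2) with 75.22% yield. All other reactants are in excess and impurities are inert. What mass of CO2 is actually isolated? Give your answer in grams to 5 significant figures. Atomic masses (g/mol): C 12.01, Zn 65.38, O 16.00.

68.918 g

Pure ZnO = 274.24 × 0.7181 = 196.932 g.
M(ZnO) = 65.38 + 16.00 = 81.38 g/mol.
M(CO2) = 12.01 + 2(16.00) = 44.01 g/mol.
n(ZnO) = 196.932 / 81.38 = 2.41990 mol.
Step 1 (ZnO:CO = 1:1): theoretical n(CO) = 2.41990 mol; at 86.03% yield, n(CO) = 2.08184 mol.
Step 2 (CO:CO2 = 2:2): theoretical n(CO2) = 2.08184 mol, so theoretical mass = 2.08184 × 44.01 = 91.6219 g.
At 75.22% yield, actual mass of CO2 = 91.6219 × 0.7522 = 68.9180 g.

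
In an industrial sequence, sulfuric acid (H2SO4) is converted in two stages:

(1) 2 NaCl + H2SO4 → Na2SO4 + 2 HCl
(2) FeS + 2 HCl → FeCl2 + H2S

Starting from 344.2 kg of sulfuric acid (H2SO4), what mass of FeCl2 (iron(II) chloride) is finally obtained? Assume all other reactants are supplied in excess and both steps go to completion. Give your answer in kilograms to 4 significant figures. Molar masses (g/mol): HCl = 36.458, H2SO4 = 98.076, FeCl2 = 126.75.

444.8 kg

344.2 kg = 344200 g.
n(H2SO4) = 344200 / 98.076 = 3509.5 mol.
Step 1 gives a 1:2 ratio of H2SO4 to HCl, so n(HCl) = 7019.0 mol.
In step 2 the HCl:FeCl2 ratio is 2:1, so n(FeCl2) = 3509.5 mol.
Mass of FeCl2 = 3509.5 × 126.75 = 444830 g = 444.8 kg.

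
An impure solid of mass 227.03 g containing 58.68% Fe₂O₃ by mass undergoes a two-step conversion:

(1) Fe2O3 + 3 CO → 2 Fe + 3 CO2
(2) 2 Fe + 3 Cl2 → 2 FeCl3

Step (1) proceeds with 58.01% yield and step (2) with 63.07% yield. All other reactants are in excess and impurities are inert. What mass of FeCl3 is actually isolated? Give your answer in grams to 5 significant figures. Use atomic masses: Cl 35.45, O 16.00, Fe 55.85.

99.009 g

Pure Fe2O3 = 227.03 × 0.5868 = 133.221 g.
M(Fe2O3) = 2(55.85) + 3(16.00) = 159.70 g/mol.
M(FeCl3) = 55.85 + 3(35.45) = 162.20 g/mol.
n(Fe2O3) = 133.221 / 159.70 = 0.834197 mol.
Step 1 (Fe2O3:Fe = 1:2): theoretical n(Fe) = 1.66839 mol; at 58.01% yield, n(Fe) = 0.967835 mol.
Step 2 (Fe:FeCl3 = 2:2): theoretical n(FeCl3) = 0.967835 mol, so theoretical mass = 0.967835 × 162.20 = 156.983 g.
At 63.07% yield, actual mass of FeCl3 = 156.983 × 0.6307 = 99.0091 g.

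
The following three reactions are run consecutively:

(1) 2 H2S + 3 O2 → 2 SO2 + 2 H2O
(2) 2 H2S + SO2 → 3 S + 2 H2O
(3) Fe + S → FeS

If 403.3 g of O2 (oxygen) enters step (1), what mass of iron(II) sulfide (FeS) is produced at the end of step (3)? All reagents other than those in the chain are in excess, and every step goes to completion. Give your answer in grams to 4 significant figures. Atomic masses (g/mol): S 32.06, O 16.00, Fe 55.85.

2216 g

M(O2) = 2(16.00) = 32.00 g/mol.
M(FeS) = 55.85 + 32.06 = 87.91 g/mol.
n(O2) = 403.3 / 32.00 = 12.603 mol.
Reaction (1): O2→SO2 ratio 3:2 ⇒ n(SO2) = 8.4021 mol.
Reaction (2): SO2→S ratio 1:3 ⇒ n(S) = 25.206 mol.
Reaction (3): S→FeS ratio 1:1 ⇒ n(FeS) = 25.206 mol.
Mass of FeS = 25.206 × 87.91 = 2215.9 g.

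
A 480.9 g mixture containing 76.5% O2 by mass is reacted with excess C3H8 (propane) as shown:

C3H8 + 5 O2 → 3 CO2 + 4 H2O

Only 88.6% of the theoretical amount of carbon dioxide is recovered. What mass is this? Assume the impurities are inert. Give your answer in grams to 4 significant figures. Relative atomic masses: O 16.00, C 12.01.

Pure O2 available = 480.9 g × 0.765 = 367.89 g.
M(O2) = 2(16.00) = 32.00 g/mol.
M(CO2) = 12.01 + 2(16.00) = 44.01 g/mol.
n(O2) = 367.89 g / 32.00 g/mol = 11.497 mol.
From the equation the O2:CO2 mole ratio is 5:3, so n(CO2) = 11.497 × 3/5 = 6.8979 mol.
Mass of CO2 = 6.8979 mol × 44.01 g/mol = 303.58 g.
Actual mass collected = 303.58 g × 0.886 = 268.97 g.

269.0 g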